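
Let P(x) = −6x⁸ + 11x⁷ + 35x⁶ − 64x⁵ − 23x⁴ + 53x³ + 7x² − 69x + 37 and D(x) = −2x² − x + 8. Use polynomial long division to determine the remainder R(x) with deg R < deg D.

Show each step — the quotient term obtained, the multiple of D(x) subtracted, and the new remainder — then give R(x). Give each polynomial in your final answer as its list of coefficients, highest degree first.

Step 1: lead(−6x⁸ + 11x⁷ + 35x⁶ − 64x⁵ − 23x⁴ + 53x³ + 7x² − 69x + 37) ÷ lead(D) = −6x⁸ ÷ −2x² = 3x⁶. Subtract (3x⁶)·D = −6x⁸ − 3x⁷ + 24x⁶. Remainder: 14x⁷ + 11x⁶ − 64x⁵ − 23x⁴ + 53x³ + 7x² − 69x + 37.
Step 2: lead(14x⁷ + 11x⁶ − 64x⁵ − 23x⁴ + 53x³ + 7x² − 69x + 37) ÷ lead(D) = 14x⁷ ÷ −2x² = −7x⁵. Subtract (−7x⁵)·D = 14x⁷ + 7x⁶ − 56x⁵. Remainder: 4x⁶ − 8x⁵ − 23x⁴ + 53x³ + 7x² − 69x + 37.
Step 3: lead(4x⁶ − 8x⁵ − 23x⁴ + 53x³ + 7x² − 69x + 37) ÷ lead(D) = 4x⁶ ÷ −2x² = −2x⁴. Subtract (−2x⁴)·D = 4x⁶ + 2x⁵ − 16x⁴. Remainder: −10x⁵ − 7x⁴ + 53x³ + 7x² − 69x + 37.
Step 4: lead(−10x⁵ − 7x⁴ + 53x³ + 7x² − 69x + 37) ÷ lead(D) = −10x⁵ ÷ −2x² = 5x³. Subtract (5x³)·D = −10x⁵ − 5x⁴ + 40x³. Remainder: −2x⁴ + 13x³ + 7x² − 69x + 37.
Step 5: lead(−2x⁴ + 13x³ + 7x² − 69x + 37) ÷ lead(D) = −2x⁴ ÷ −2x² = x². Subtract (x²)·D = −2x⁴ − x³ + 8x². Remainder: 14x³ − x² − 69x + 37.
Step 6: lead(14x³ − x² − 69x + 37) ÷ lead(D) = 14x³ ÷ −2x² = −7x. Subtract (−7x)·D = 14x³ + 7x² − 56x. Remainder: −8x² − 13x + 37.
Step 7: lead(−8x² − 13x + 37) ÷ lead(D) = −8x² ÷ −2x² = 4. Subtract (4)·D = −8x² − 4x + 32. Remainder: −9x + 5.

R = [-9, 5]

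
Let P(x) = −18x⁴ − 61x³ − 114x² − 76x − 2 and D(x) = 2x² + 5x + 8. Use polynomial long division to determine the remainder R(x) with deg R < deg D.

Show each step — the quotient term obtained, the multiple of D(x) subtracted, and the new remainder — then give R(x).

R(x) = −7x + 6

Step 1: lead(−18x⁴ − 61x³ − 114x² − 76x − 2) ÷ lead(D) = −18x⁴ ÷ 2x² = −9x². Subtract (−9x²)·D = −18x⁴ − 45x³ − 72x². Remainder: −16x³ − 42x² − 76x − 2.
Step 2: lead(−16x³ − 42x² − 76x − 2) ÷ lead(D) = −16x³ ÷ 2x² = −8x. Subtract (−8x)·D = −16x³ − 40x² − 64x. Remainder: −2x² − 12x − 2.
Step 3: lead(−2x² − 12x − 2) ÷ lead(D) = −2x² ÷ 2x² = −1. Subtract (−1)·D = −2x² − 5x − 8. Remainder: −7x + 6.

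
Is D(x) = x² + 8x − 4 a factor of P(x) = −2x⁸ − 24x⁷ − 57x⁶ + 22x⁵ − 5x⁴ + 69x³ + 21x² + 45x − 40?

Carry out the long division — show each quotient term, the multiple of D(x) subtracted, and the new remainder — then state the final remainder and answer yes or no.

Step 1: lead(−2x⁸ − 24x⁷ − 57x⁶ + 22x⁵ − 5x⁴ + 69x³ + 21x² + 45x − 40) ÷ lead(D) = −2x⁸ ÷ x² = −2x⁶. Subtract (−2x⁶)·D = −2x⁸ − 16x⁷ + 8x⁶. Remainder: −8x⁷ − 65x⁶ + 22x⁵ − 5x⁴ + 69x³ + 21x² + 45x − 40.
Step 2: lead(−8x⁷ − 65x⁶ + 22x⁵ − 5x⁴ + 69x³ + 21x² + 45x − 40) ÷ lead(D) = −8x⁷ ÷ x² = −8x⁵. Subtract (−8x⁵)·D = −8x⁷ − 64x⁶ + 32x⁵. Remainder: −x⁶ − 10x⁵ − 5x⁴ + 69x³ + 21x² + 45x − 40.
Step 3: lead(−x⁶ − 10x⁵ − 5x⁴ + 69x³ + 21x² + 45x − 40) ÷ lead(D) = −x⁶ ÷ x² = −x⁴. Subtract (−x⁴)·D = −x⁶ − 8x⁵ + 4x⁴. Remainder: −2x⁵ − 9x⁴ + 69x³ + 21x² + 45x − 40.
Step 4: lead(−2x⁵ − 9x⁴ + 69x³ + 21x² + 45x − 40) ÷ lead(D) = −2x⁵ ÷ x² = −2x³. Subtract (−2x³)·D = −2x⁵ − 16x⁴ + 8x³. Remainder: 7x⁴ + 61x³ + 21x² + 45x − 40.
Step 5: lead(7x⁴ + 61x³ + 21x² + 45x − 40) ÷ lead(D) = 7x⁴ ÷ x² = 7x². Subtract (7x²)·D = 7x⁴ + 56x³ − 28x². Remainder: 5x³ + 49x² + 45x − 40.
Step 6: lead(5x³ + 49x² + 45x − 40) ÷ lead(D) = 5x³ ÷ x² = 5x. Subtract (5x)·D = 5x³ + 40x² − 20x. Remainder: 9x² + 65x − 40.
Step 7: lead(9x² + 65x − 40) ÷ lead(D) = 9x² ÷ x² = 9. Subtract (9)·D = 9x² + 72x − 36. Remainder: −7x − 4.

R(x) = −7x − 4, so D(x) is not a factor of P(x). no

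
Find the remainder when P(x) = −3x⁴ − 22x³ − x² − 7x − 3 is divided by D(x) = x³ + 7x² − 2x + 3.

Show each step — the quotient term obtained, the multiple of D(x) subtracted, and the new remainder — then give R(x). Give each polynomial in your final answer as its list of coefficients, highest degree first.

Step 1: lead(−3x⁴ − 22x³ − x² − 7x − 3) ÷ lead(D) = −3x⁴ ÷ x³ = −3x. Subtract (−3x)·D = −3x⁴ − 21x³ + 6x² − 9x. Remainder: −x³ − 7x² + 2x − 3.
Step 2: lead(−x³ − 7x² + 2x − 3) ÷ lead(D) = −x³ ÷ x³ = −1. Subtract (−1)·D = −x³ − 7x² + 2x − 3. Remainder: 0.

R = [0]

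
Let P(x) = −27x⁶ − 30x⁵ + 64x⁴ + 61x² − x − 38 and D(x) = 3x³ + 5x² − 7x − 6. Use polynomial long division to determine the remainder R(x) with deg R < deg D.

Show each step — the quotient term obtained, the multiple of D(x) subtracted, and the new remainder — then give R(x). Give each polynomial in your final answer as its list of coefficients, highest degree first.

Step 1: lead(−27x⁶ − 30x⁵ + 64x⁴ + 61x² − x − 38) ÷ lead(D) = −27x⁶ ÷ 3x³ = −9x³. Subtract (−9x³)·D = −27x⁶ − 45x⁵ + 63x⁴ + 54x³. Remainder: 15x⁵ + x⁴ − 54x³ + 61x² − x − 38.
Step 2: lead(15x⁵ + x⁴ − 54x³ + 61x² − x − 38) ÷ lead(D) = 15x⁵ ÷ 3x³ = 5x². Subtract (5x²)·D = 15x⁵ + 25x⁴ − 35x³ − 30x². Remainder: −24x⁴ − 19x³ + 91x² − x − 38.
Step 3: lead(−24x⁴ − 19x³ + 91x² − x − 38) ÷ lead(D) = −24x⁴ ÷ 3x³ = −8x. Subtract (−8x)·D = −24x⁴ − 40x³ + 56x² + 48x. Remainder: 21x³ + 35x² − 49x − 38.
Step 4: lead(21x³ + 35x² − 49x − 38) ÷ lead(D) = 21x³ ÷ 3x³ = 7. Subtract (7)·D = 21x³ + 35x² − 49x − 42. Remainder: 4.

R = [4]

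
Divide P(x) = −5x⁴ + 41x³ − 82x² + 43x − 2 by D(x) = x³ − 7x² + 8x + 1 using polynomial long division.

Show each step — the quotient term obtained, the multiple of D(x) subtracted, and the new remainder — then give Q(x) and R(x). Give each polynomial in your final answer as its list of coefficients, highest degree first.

Q = [-5, 6]; R = [-8]

Step 1: lead(−5x⁴ + 41x³ − 82x² + 43x − 2) ÷ lead(D) = −5x⁴ ÷ x³ = −5x. Subtract (−5x)·D = −5x⁴ + 35x³ − 40x² − 5x. Remainder: 6x³ − 42x² + 48x − 2.
Step 2: lead(6x³ − 42x² + 48x − 2) ÷ lead(D) = 6x³ ÷ x³ = 6. Subtract (6)·D = 6x³ − 42x² + 48x + 6. Remainder: −8.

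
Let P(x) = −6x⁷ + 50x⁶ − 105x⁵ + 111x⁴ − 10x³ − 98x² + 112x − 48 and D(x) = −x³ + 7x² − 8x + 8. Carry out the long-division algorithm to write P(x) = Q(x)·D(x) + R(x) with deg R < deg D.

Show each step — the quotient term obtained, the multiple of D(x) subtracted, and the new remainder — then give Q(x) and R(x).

Q(x) = 6x⁴ − 8x³ + x² + 8x − 6; R(x) = 0

Step 1: lead(−6x⁷ + 50x⁶ − 105x⁵ + 111x⁴ − 10x³ − 98x² + 112x − 48) ÷ lead(D) = −6x⁷ ÷ −x³ = 6x⁴. Subtract (6x⁴)·D = −6x⁷ + 42x⁶ − 48x⁵ + 48x⁴. Remainder: 8x⁶ − 57x⁵ + 63x⁴ − 10x³ − 98x² + 112x − 48.
Step 2: lead(8x⁶ − 57x⁵ + 63x⁴ − 10x³ − 98x² + 112x − 48) ÷ lead(D) = 8x⁶ ÷ −x³ = −8x³. Subtract (−8x³)·D = 8x⁶ − 56x⁵ + 64x⁴ − 64x³. Remainder: −x⁵ − x⁴ + 54x³ − 98x² + 112x − 48.
Step 3: lead(−x⁵ − x⁴ + 54x³ − 98x² + 112x − 48) ÷ lead(D) = −x⁵ ÷ −x³ = x². Subtract (x²)·D = −x⁵ + 7x⁴ − 8x³ + 8x². Remainder: −8x⁴ + 62x³ − 106x² + 112x − 48.
Step 4: lead(−8x⁴ + 62x³ − 106x² + 112x − 48) ÷ lead(D) = −8x⁴ ÷ −x³ = 8x. Subtract (8x)·D = −8x⁴ + 56x³ − 64x² + 64x. Remainder: 6x³ − 42x² + 48x − 48.
Step 5: lead(6x³ − 42x² + 48x − 48) ÷ lead(D) = 6x³ ÷ −x³ = −6. Subtract (−6)·D = 6x³ − 42x² + 48x − 48. Remainder: 0.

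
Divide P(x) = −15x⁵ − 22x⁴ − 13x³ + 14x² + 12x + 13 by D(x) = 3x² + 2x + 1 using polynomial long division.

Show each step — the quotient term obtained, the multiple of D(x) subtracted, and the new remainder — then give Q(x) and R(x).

Q(x) = −5x³ − 4x² + 6; R(x) = 7

Step 1: lead(−15x⁵ − 22x⁴ − 13x³ + 14x² + 12x + 13) ÷ lead(D) = −15x⁵ ÷ 3x² = −5x³. Subtract (−5x³)·D = −15x⁵ − 10x⁴ − 5x³. Remainder: −12x⁴ − 8x³ + 14x² + 12x + 13.
Step 2: lead(−12x⁴ − 8x³ + 14x² + 12x + 13) ÷ lead(D) = −12x⁴ ÷ 3x² = −4x². Subtract (−4x²)·D = −12x⁴ − 8x³ − 4x². Remainder: 18x² + 12x + 13.
Step 3: lead(18x² + 12x + 13) ÷ lead(D) = 18x² ÷ 3x² = 6. Subtract (6)·D = 18x² + 12x + 6. Remainder: 7.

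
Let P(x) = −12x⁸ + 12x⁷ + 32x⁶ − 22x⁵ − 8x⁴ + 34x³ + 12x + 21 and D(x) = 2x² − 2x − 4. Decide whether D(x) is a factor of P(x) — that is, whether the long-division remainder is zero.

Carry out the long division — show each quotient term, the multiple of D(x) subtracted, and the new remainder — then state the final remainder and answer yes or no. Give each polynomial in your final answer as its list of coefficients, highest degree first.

Step 1: lead(−12x⁸ + 12x⁷ + 32x⁶ − 22x⁵ − 8x⁴ + 34x³ + 12x + 21) ÷ lead(D) = −12x⁸ ÷ 2x² = −6x⁶. Subtract (−6x⁶)·D = −12x⁸ + 12x⁷ + 24x⁶. Remainder: 8x⁶ − 22x⁵ − 8x⁴ + 34x³ + 12x + 21.
Step 2: lead(8x⁶ − 22x⁵ − 8x⁴ + 34x³ + 12x + 21) ÷ lead(D) = 8x⁶ ÷ 2x² = 4x⁴. Subtract (4x⁴)·D = 8x⁶ − 8x⁵ − 16x⁴. Remainder: −14x⁵ + 8x⁴ + 34x³ + 12x + 21.
Step 3: lead(−14x⁵ + 8x⁴ + 34x³ + 12x + 21) ÷ lead(D) = −14x⁵ ÷ 2x² = −7x³. Subtract (−7x³)·D = −14x⁵ + 14x⁴ + 28x³. Remainder: −6x⁴ + 6x³ + 12x + 21.
Step 4: lead(−6x⁴ + 6x³ + 12x + 21) ÷ lead(D) = −6x⁴ ÷ 2x² = −3x². Subtract (−3x²)·D = −6x⁴ + 6x³ + 12x². Remainder: −12x² + 12x + 21.
Step 5: lead(−12x² + 12x + 21) ÷ lead(D) = −12x² ÷ 2x² = −6. Subtract (−6)·D = −12x² + 12x + 24. Remainder: −3.

R = [-3], so D(x) is not a factor of P(x). no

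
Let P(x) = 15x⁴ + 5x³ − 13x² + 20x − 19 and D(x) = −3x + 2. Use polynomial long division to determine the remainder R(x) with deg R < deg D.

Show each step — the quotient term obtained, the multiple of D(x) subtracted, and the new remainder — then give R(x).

R(x) = −7

Step 1: lead(15x⁴ + 5x³ − 13x² + 20x − 19) ÷ lead(D) = 15x⁴ ÷ −3x = −5x³. Subtract (−5x³)·D = 15x⁴ − 10x³. Remainder: 15x³ − 13x² + 20x − 19.
Step 2: lead(15x³ − 13x² + 20x − 19) ÷ lead(D) = 15x³ ÷ −3x = −5x². Subtract (−5x²)·D = 15x³ − 10x². Remainder: −3x² + 20x − 19.
Step 3: lead(−3x² + 20x − 19) ÷ lead(D) = −3x² ÷ −3x = x. Subtract (x)·D = −3x² + 2x. Remainder: 18x − 19.
Step 4: lead(18x − 19) ÷ lead(D) = 18x ÷ −3x = −6. Subtract (−6)·D = 18x − 12. Remainder: −7.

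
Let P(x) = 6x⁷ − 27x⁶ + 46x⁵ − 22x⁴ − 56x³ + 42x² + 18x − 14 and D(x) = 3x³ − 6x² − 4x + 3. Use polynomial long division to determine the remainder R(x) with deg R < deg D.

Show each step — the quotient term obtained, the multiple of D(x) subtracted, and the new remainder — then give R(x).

Step 1: lead(6x⁷ − 27x⁶ + 46x⁵ − 22x⁴ − 56x³ + 42x² + 18x − 14) ÷ lead(D) = 6x⁷ ÷ 3x³ = 2x⁴. Subtract (2x⁴)·D = 6x⁷ − 12x⁶ − 8x⁵ + 6x⁴. Remainder: −15x⁶ + 54x⁵ − 28x⁴ − 56x³ + 42x² + 18x − 14.
Step 2: lead(−15x⁶ + 54x⁵ − 28x⁴ − 56x³ + 42x² + 18x − 14) ÷ lead(D) = −15x⁶ ÷ 3x³ = −5x³. Subtract (−5x³)·D = −15x⁶ + 30x⁵ + 20x⁴ − 15x³. Remainder: 24x⁵ − 48x⁴ − 41x³ + 42x² + 18x − 14.
Step 3: lead(24x⁵ − 48x⁴ − 41x³ + 42x² + 18x − 14) ÷ lead(D) = 24x⁵ ÷ 3x³ = 8x². Subtract (8x²)·D = 24x⁵ − 48x⁴ − 32x³ + 24x². Remainder: −9x³ + 18x² + 18x − 14.
Step 4: lead(−9x³ + 18x² + 18x − 14) ÷ lead(D) = −9x³ ÷ 3x³ = −3. Subtract (−3)·D = −9x³ + 18x² + 12x − 9. Remainder: 6x − 5.

R(x) = 6x − 5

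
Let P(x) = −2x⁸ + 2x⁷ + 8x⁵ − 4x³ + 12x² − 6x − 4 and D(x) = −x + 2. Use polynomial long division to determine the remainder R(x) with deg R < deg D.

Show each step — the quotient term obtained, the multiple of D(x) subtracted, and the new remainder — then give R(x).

R(x) = 0

Step 1: lead(−2x⁸ + 2x⁷ + 8x⁵ − 4x³ + 12x² − 6x − 4) ÷ lead(D) = −2x⁸ ÷ −x = 2x⁷. Subtract (2x⁷)·D = −2x⁸ + 4x⁷. Remainder: −2x⁷ + 8x⁵ − 4x³ + 12x² − 6x − 4.
Step 2: lead(−2x⁷ + 8x⁵ − 4x³ + 12x² − 6x − 4) ÷ lead(D) = −2x⁷ ÷ −x = 2x⁶. Subtract (2x⁶)·D = −2x⁷ + 4x⁶. Remainder: −4x⁶ + 8x⁵ − 4x³ + 12x² − 6x − 4.
Step 3: lead(−4x⁶ + 8x⁵ − 4x³ + 12x² − 6x − 4) ÷ lead(D) = −4x⁶ ÷ −x = 4x⁵. Subtract (4x⁵)·D = −4x⁶ + 8x⁵. Remainder: −4x³ + 12x² − 6x − 4.
Step 4: lead(−4x³ + 12x² − 6x − 4) ÷ lead(D) = −4x³ ÷ −x = 4x². Subtract (4x²)·D = −4x³ + 8x². Remainder: 4x² − 6x − 4.
Step 5: lead(4x² − 6x − 4) ÷ lead(D) = 4x² ÷ −x = −4x. Subtract (−4x)·D = 4x² − 8x. Remainder: 2x − 4.
Step 6: lead(2x − 4) ÷ lead(D) = 2x ÷ −x = −2. Subtract (−2)·D = 2x − 4. Remainder: 0.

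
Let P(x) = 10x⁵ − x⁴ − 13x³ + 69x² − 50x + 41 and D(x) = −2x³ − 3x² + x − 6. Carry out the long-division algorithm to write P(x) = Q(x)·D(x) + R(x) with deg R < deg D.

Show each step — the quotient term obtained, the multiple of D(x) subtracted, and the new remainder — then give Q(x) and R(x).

Q(x) = −5x² + 8x − 8; R(x) = 7x² + 6x − 7

Step 1: lead(10x⁵ − x⁴ − 13x³ + 69x² − 50x + 41) ÷ lead(D) = 10x⁵ ÷ −2x³ = −5x². Subtract (−5x²)·D = 10x⁵ + 15x⁴ − 5x³ + 30x². Remainder: −16x⁴ − 8x³ + 39x² − 50x + 41.
Step 2: lead(−16x⁴ − 8x³ + 39x² − 50x + 41) ÷ lead(D) = −16x⁴ ÷ −2x³ = 8x. Subtract (8x)·D = −16x⁴ − 24x³ + 8x² − 48x. Remainder: 16x³ + 31x² − 2x + 41.
Step 3: lead(16x³ + 31x² − 2x + 41) ÷ lead(D) = 16x³ ÷ −2x³ = −8. Subtract (−8)·D = 16x³ + 24x² − 8x + 48. Remainder: 7x² + 6x − 7.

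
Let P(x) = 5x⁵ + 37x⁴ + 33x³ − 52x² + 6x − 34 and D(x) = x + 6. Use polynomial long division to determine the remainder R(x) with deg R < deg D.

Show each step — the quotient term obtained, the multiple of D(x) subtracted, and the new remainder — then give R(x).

R(x) = 2

Step 1: lead(5x⁵ + 37x⁴ + 33x³ − 52x² + 6x − 34) ÷ lead(D) = 5x⁵ ÷ x = 5x⁴. Subtract (5x⁴)·D = 5x⁵ + 30x⁴. Remainder: 7x⁴ + 33x³ − 52x² + 6x − 34.
Step 2: lead(7x⁴ + 33x³ − 52x² + 6x − 34) ÷ lead(D) = 7x⁴ ÷ x = 7x³. Subtract (7x³)·D = 7x⁴ + 42x³. Remainder: −9x³ − 52x² + 6x − 34.
Step 3: lead(−9x³ − 52x² + 6x − 34) ÷ lead(D) = −9x³ ÷ x = −9x². Subtract (−9x²)·D = −9x³ − 54x². Remainder: 2x² + 6x − 34.
Step 4: lead(2x² + 6x − 34) ÷ lead(D) = 2x² ÷ x = 2x. Subtract (2x)·D = 2x² + 12x. Remainder: −6x − 34.
Step 5: lead(−6x − 34) ÷ lead(D) = −6x ÷ x = −6. Subtract (−6)·D = −6x − 36. Remainder: 2.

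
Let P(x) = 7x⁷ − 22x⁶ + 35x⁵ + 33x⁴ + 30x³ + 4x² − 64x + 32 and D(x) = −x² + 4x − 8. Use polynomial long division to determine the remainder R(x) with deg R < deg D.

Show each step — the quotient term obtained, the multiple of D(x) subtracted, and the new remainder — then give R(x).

R(x) = 0

Step 1: lead(7x⁷ − 22x⁶ + 35x⁵ + 33x⁴ + 30x³ + 4x² − 64x + 32) ÷ lead(D) = 7x⁷ ÷ −x² = −7x⁵. Subtract (−7x⁵)·D = 7x⁷ − 28x⁶ + 56x⁵. Remainder: 6x⁶ − 21x⁵ + 33x⁴ + 30x³ + 4x² − 64x + 32.
Step 2: lead(6x⁶ − 21x⁵ + 33x⁴ + 30x³ + 4x² − 64x + 32) ÷ lead(D) = 6x⁶ ÷ −x² = −6x⁴. Subtract (−6x⁴)·D = 6x⁶ − 24x⁵ + 48x⁴. Remainder: 3x⁵ − 15x⁴ + 30x³ + 4x² − 64x + 32.
Step 3: lead(3x⁵ − 15x⁴ + 30x³ + 4x² − 64x + 32) ÷ lead(D) = 3x⁵ ÷ −x² = −3x³. Subtract (−3x³)·D = 3x⁵ − 12x⁴ + 24x³. Remainder: −3x⁴ + 6x³ + 4x² − 64x + 32.
Step 4: lead(−3x⁴ + 6x³ + 4x² − 64x + 32) ÷ lead(D) = −3x⁴ ÷ −x² = 3x². Subtract (3x²)·D = −3x⁴ + 12x³ − 24x². Remainder: −6x³ + 28x² − 64x + 32.
Step 5: lead(−6x³ + 28x² − 64x + 32) ÷ lead(D) = −6x³ ÷ −x² = 6x. Subtract (6x)·D = −6x³ + 24x² − 48x. Remainder: 4x² − 16x + 32.
Step 6: lead(4x² − 16x + 32) ÷ lead(D) = 4x² ÷ −x² = −4. Subtract (−4)·D = 4x² − 16x + 32. Remainder: 0.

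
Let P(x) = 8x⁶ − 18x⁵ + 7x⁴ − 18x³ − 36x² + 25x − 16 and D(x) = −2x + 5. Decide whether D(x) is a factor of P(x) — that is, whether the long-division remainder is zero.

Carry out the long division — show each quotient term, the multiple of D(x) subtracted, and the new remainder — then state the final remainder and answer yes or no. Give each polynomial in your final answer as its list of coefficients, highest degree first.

Step 1: lead(8x⁶ − 18x⁵ + 7x⁴ − 18x³ − 36x² + 25x − 16) ÷ lead(D) = 8x⁶ ÷ −2x = −4x⁵. Subtract (−4x⁵)·D = 8x⁶ − 20x⁵. Remainder: 2x⁵ + 7x⁴ − 18x³ − 36x² + 25x − 16.
Step 2: lead(2x⁵ + 7x⁴ − 18x³ − 36x² + 25x − 16) ÷ lead(D) = 2x⁵ ÷ −2x = −x⁴. Subtract (−x⁴)·D = 2x⁵ − 5x⁴. Remainder: 12x⁴ − 18x³ − 36x² + 25x − 16.
Step 3: lead(12x⁴ − 18x³ − 36x² + 25x − 16) ÷ lead(D) = 12x⁴ ÷ −2x = −6x³. Subtract (−6x³)·D = 12x⁴ − 30x³. Remainder: 12x³ − 36x² + 25x − 16.
Step 4: lead(12x³ − 36x² + 25x − 16) ÷ lead(D) = 12x³ ÷ −2x = −6x². Subtract (−6x²)·D = 12x³ − 30x². Remainder: −6x² + 25x − 16.
Step 5: lead(−6x² + 25x − 16) ÷ lead(D) = −6x² ÷ −2x = 3x. Subtract (3x)·D = −6x² + 15x. Remainder: 10x − 16.
Step 6: lead(10x − 16) ÷ lead(D) = 10x ÷ −2x = −5. Subtract (−5)·D = 10x − 25. Remainder: 9.

R = [9], so D(x) is not a factor of P(x). no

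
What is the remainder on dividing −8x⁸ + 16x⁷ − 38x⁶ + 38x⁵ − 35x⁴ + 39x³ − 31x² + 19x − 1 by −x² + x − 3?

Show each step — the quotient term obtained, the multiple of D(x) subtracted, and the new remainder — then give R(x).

Step 1: lead(−8x⁸ + 16x⁷ − 38x⁶ + 38x⁵ − 35x⁴ + 39x³ − 31x² + 19x − 1) ÷ lead(D) = −8x⁸ ÷ −x² = 8x⁶. Subtract (8x⁶)·D = −8x⁸ + 8x⁷ − 24x⁶. Remainder: 8x⁷ − 14x⁶ + 38x⁵ − 35x⁴ + 39x³ − 31x² + 19x − 1.
Step 2: lead(8x⁷ − 14x⁶ + 38x⁵ − 35x⁴ + 39x³ − 31x² + 19x − 1) ÷ lead(D) = 8x⁷ ÷ −x² = −8x⁵. Subtract (−8x⁵)·D = 8x⁷ − 8x⁶ + 24x⁵. Remainder: −6x⁶ + 14x⁵ − 35x⁴ + 39x³ − 31x² + 19x − 1.
Step 3: lead(−6x⁶ + 14x⁵ − 35x⁴ + 39x³ − 31x² + 19x − 1) ÷ lead(D) = −6x⁶ ÷ −x² = 6x⁴. Subtract (6x⁴)·D = −6x⁶ + 6x⁵ − 18x⁴. Remainder: 8x⁵ − 17x⁴ + 39x³ − 31x² + 19x − 1.
Step 4: lead(8x⁵ − 17x⁴ + 39x³ − 31x² + 19x − 1) ÷ lead(D) = 8x⁵ ÷ −x² = −8x³. Subtract (−8x³)·D = 8x⁵ − 8x⁴ + 24x³. Remainder: −9x⁴ + 15x³ − 31x² + 19x − 1.
Step 5: lead(−9x⁴ + 15x³ − 31x² + 19x − 1) ÷ lead(D) = −9x⁴ ÷ −x² = 9x². Subtract (9x²)·D = −9x⁴ + 9x³ − 27x². Remainder: 6x³ − 4x² + 19x − 1.
Step 6: lead(6x³ − 4x² + 19x − 1) ÷ lead(D) = 6x³ ÷ −x² = −6x. Subtract (−6x)·D = 6x³ − 6x² + 18x. Remainder: 2x² + x − 1.
Step 7: lead(2x² + x − 1) ÷ lead(D) = 2x² ÷ −x² = −2. Subtract (−2)·D = 2x² − 2x + 6. Remainder: 3x − 7.

R(x) = 3x − 7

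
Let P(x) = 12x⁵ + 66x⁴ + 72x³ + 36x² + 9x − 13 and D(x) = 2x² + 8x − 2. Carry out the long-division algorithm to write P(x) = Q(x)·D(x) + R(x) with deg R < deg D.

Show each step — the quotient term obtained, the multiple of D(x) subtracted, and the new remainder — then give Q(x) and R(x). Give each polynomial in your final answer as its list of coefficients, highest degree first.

Step 1: lead(12x⁵ + 66x⁴ + 72x³ + 36x² + 9x − 13) ÷ lead(D) = 12x⁵ ÷ 2x² = 6x³. Subtract (6x³)·D = 12x⁵ + 48x⁴ − 12x³. Remainder: 18x⁴ + 84x³ + 36x² + 9x − 13.
Step 2: lead(18x⁴ + 84x³ + 36x² + 9x − 13) ÷ lead(D) = 18x⁴ ÷ 2x² = 9x². Subtract (9x²)·D = 18x⁴ + 72x³ − 18x². Remainder: 12x³ + 54x² + 9x − 13.
Step 3: lead(12x³ + 54x² + 9x − 13) ÷ lead(D) = 12x³ ÷ 2x² = 6x. Subtract (6x)·D = 12x³ + 48x² − 12x. Remainder: 6x² + 21x − 13.
Step 4: lead(6x² + 21x − 13) ÷ lead(D) = 6x² ÷ 2x² = 3. Subtract (3)·D = 6x² + 24x − 6. Remainder: −3x − 7.

Q = [6, 9, 6, 3]; R = [-3, -7]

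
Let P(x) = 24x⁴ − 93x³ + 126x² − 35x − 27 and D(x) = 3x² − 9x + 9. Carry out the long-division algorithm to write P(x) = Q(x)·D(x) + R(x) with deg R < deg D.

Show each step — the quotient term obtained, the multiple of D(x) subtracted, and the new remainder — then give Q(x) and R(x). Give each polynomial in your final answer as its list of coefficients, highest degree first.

Q = [8, -7, -3]; R = [1, 0]

Step 1: lead(24x⁴ − 93x³ + 126x² − 35x − 27) ÷ lead(D) = 24x⁴ ÷ 3x² = 8x². Subtract (8x²)·D = 24x⁴ − 72x³ + 72x². Remainder: −21x³ + 54x² − 35x − 27.
Step 2: lead(−21x³ + 54x² − 35x − 27) ÷ lead(D) = −21x³ ÷ 3x² = −7x. Subtract (−7x)·D = −21x³ + 63x² − 63x. Remainder: −9x² + 28x − 27.
Step 3: lead(−9x² + 28x − 27) ÷ lead(D) = −9x² ÷ 3x² = −3. Subtract (−3)·D = −9x² + 27x − 27. Remainder: x.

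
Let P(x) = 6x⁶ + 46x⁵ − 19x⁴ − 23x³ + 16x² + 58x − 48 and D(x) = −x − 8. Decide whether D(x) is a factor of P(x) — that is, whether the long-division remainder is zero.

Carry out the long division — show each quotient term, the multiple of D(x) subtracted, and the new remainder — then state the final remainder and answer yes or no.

R(x) = 0, so D(x) is a factor of P(x). yes

Step 1: lead(6x⁶ + 46x⁵ − 19x⁴ − 23x³ + 16x² + 58x − 48) ÷ lead(D) = 6x⁶ ÷ −x = −6x⁵. Subtract (−6x⁵)·D = 6x⁶ + 48x⁵. Remainder: −2x⁵ − 19x⁴ − 23x³ + 16x² + 58x − 48.
Step 2: lead(−2x⁵ − 19x⁴ − 23x³ + 16x² + 58x − 48) ÷ lead(D) = −2x⁵ ÷ −x = 2x⁴. Subtract (2x⁴)·D = −2x⁵ − 16x⁴. Remainder: −3x⁴ − 23x³ + 16x² + 58x − 48.
Step 3: lead(−3x⁴ − 23x³ + 16x² + 58x − 48) ÷ lead(D) = −3x⁴ ÷ −x = 3x³. Subtract (3x³)·D = −3x⁴ − 24x³. Remainder: x³ + 16x² + 58x − 48.
Step 4: lead(x³ + 16x² + 58x − 48) ÷ lead(D) = x³ ÷ −x = −x². Subtract (−x²)·D = x³ + 8x². Remainder: 8x² + 58x − 48.
Step 5: lead(8x² + 58x − 48) ÷ lead(D) = 8x² ÷ −x = −8x. Subtract (−8x)·D = 8x² + 64x. Remainder: −6x − 48.
Step 6: lead(−6x − 48) ÷ lead(D) = −6x ÷ −x = 6. Subtract (6)·D = −6x − 48. Remainder: 0.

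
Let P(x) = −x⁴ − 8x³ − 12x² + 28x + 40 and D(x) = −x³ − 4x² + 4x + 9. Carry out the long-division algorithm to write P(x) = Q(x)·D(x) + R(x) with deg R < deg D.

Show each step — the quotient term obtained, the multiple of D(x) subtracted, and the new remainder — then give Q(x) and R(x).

Q(x) = x + 4; R(x) = 3x + 4

Step 1: lead(−x⁴ − 8x³ − 12x² + 28x + 40) ÷ lead(D) = −x⁴ ÷ −x³ = x. Subtract (x)·D = −x⁴ − 4x³ + 4x² + 9x. Remainder: −4x³ − 16x² + 19x + 40.
Step 2: lead(−4x³ − 16x² + 19x + 40) ÷ lead(D) = −4x³ ÷ −x³ = 4. Subtract (4)·D = −4x³ − 16x² + 16x + 36. Remainder: 3x + 4.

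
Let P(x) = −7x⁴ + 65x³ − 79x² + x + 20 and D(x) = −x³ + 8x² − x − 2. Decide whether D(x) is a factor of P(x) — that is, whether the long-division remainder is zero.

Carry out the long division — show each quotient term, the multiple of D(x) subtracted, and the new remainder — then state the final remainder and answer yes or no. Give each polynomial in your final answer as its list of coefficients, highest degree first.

Step 1: lead(−7x⁴ + 65x³ − 79x² + x + 20) ÷ lead(D) = −7x⁴ ÷ −x³ = 7x. Subtract (7x)·D = −7x⁴ + 56x³ − 7x² − 14x. Remainder: 9x³ − 72x² + 15x + 20.
Step 2: lead(9x³ − 72x² + 15x + 20) ÷ lead(D) = 9x³ ÷ −x³ = −9. Subtract (−9)·D = 9x³ − 72x² + 9x + 18. Remainder: 6x + 2.

R = [6, 2], so D(x) is not a factor of P(x). no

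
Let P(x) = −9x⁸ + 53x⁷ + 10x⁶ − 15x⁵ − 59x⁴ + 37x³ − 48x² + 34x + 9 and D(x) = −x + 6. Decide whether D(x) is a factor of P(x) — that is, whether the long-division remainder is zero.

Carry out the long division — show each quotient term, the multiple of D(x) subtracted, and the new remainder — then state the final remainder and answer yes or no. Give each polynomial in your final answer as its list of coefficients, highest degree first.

Step 1: lead(−9x⁸ + 53x⁷ + 10x⁶ − 15x⁵ − 59x⁴ + 37x³ − 48x² + 34x + 9) ÷ lead(D) = −9x⁸ ÷ −x = 9x⁷. Subtract (9x⁷)·D = −9x⁸ + 54x⁷. Remainder: −x⁷ + 10x⁶ − 15x⁵ − 59x⁴ + 37x³ − 48x² + 34x + 9.
Step 2: lead(−x⁷ + 10x⁶ − 15x⁵ − 59x⁴ + 37x³ − 48x² + 34x + 9) ÷ lead(D) = −x⁷ ÷ −x = x⁶. Subtract (x⁶)·D = −x⁷ + 6x⁶. Remainder: 4x⁶ − 15x⁵ − 59x⁴ + 37x³ − 48x² + 34x + 9.
Step 3: lead(4x⁶ − 15x⁵ − 59x⁴ + 37x³ − 48x² + 34x + 9) ÷ lead(D) = 4x⁶ ÷ −x = −4x⁵. Subtract (−4x⁵)·D = 4x⁶ − 24x⁵. Remainder: 9x⁵ − 59x⁴ + 37x³ − 48x² + 34x + 9.
Step 4: lead(9x⁵ − 59x⁴ + 37x³ − 48x² + 34x + 9) ÷ lead(D) = 9x⁵ ÷ −x = −9x⁴. Subtract (−9x⁴)·D = 9x⁵ − 54x⁴. Remainder: −5x⁴ + 37x³ − 48x² + 34x + 9.
Step 5: lead(−5x⁴ + 37x³ − 48x² + 34x + 9) ÷ lead(D) = −5x⁴ ÷ −x = 5x³. Subtract (5x³)·D = −5x⁴ + 30x³. Remainder: 7x³ − 48x² + 34x + 9.
Step 6: lead(7x³ − 48x² + 34x + 9) ÷ lead(D) = 7x³ ÷ −x = −7x². Subtract (−7x²)·D = 7x³ − 42x². Remainder: −6x² + 34x + 9.
Step 7: lead(−6x² + 34x + 9) ÷ lead(D) = −6x² ÷ −x = 6x. Subtract (6x)·D = −6x² + 36x. Remainder: −2x + 9.
Step 8: lead(−2x + 9) ÷ lead(D) = −2x ÷ −x = 2. Subtract (2)·D = −2x + 12. Remainder: −3.

R = [-3], so D(x) is not a factor of P(x). no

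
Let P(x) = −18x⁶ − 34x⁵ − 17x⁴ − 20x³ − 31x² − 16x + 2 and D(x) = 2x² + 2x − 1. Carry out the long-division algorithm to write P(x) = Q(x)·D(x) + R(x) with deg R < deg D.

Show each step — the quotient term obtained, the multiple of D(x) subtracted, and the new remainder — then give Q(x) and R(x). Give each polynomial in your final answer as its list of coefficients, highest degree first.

Step 1: lead(−18x⁶ − 34x⁵ − 17x⁴ − 20x³ − 31x² − 16x + 2) ÷ lead(D) = −18x⁶ ÷ 2x² = −9x⁴. Subtract (−9x⁴)·D = −18x⁶ − 18x⁵ + 9x⁴. Remainder: −16x⁵ − 26x⁴ − 20x³ − 31x² − 16x + 2.
Step 2: lead(−16x⁵ − 26x⁴ − 20x³ − 31x² − 16x + 2) ÷ lead(D) = −16x⁵ ÷ 2x² = −8x³. Subtract (−8x³)·D = −16x⁵ − 16x⁴ + 8x³. Remainder: −10x⁴ − 28x³ − 31x² − 16x + 2.
Step 3: lead(−10x⁴ − 28x³ − 31x² − 16x + 2) ÷ lead(D) = −10x⁴ ÷ 2x² = −5x². Subtract (−5x²)·D = −10x⁴ − 10x³ + 5x². Remainder: −18x³ − 36x² − 16x + 2.
Step 4: lead(−18x³ − 36x² − 16x + 2) ÷ lead(D) = −18x³ ÷ 2x² = −9x. Subtract (−9x)·D = −18x³ − 18x² + 9x. Remainder: −18x² − 25x + 2.
Step 5: lead(−18x² − 25x + 2) ÷ lead(D) = −18x² ÷ 2x² = −9. Subtract (−9)·D = −18x² − 18x + 9. Remainder: −7x − 7.

Q = [-9, -8, -5, -9, -9]; R = [-7, -7]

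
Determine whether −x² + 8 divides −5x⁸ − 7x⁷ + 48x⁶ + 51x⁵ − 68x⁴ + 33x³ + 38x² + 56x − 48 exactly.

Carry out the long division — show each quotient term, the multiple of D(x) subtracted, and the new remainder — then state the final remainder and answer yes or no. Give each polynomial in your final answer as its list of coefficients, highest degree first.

R = [0], so D(x) is a factor of P(x). yes

Step 1: lead(−5x⁸ − 7x⁷ + 48x⁶ + 51x⁵ − 68x⁴ + 33x³ + 38x² + 56x − 48) ÷ lead(D) = −5x⁸ ÷ −x² = 5x⁶. Subtract (5x⁶)·D = −5x⁸ + 40x⁶. Remainder: −7x⁷ + 8x⁶ + 51x⁵ − 68x⁴ + 33x³ + 38x² + 56x − 48.
Step 2: lead(−7x⁷ + 8x⁶ + 51x⁵ − 68x⁴ + 33x³ + 38x² + 56x − 48) ÷ lead(D) = −7x⁷ ÷ −x² = 7x⁵. Subtract (7x⁵)·D = −7x⁷ + 56x⁵. Remainder: 8x⁶ − 5x⁵ − 68x⁴ + 33x³ + 38x² + 56x − 48.
Step 3: lead(8x⁶ − 5x⁵ − 68x⁴ + 33x³ + 38x² + 56x − 48) ÷ lead(D) = 8x⁶ ÷ −x² = −8x⁴. Subtract (−8x⁴)·D = 8x⁶ − 64x⁴. Remainder: −5x⁵ − 4x⁴ + 33x³ + 38x² + 56x − 48.
Step 4: lead(−5x⁵ − 4x⁴ + 33x³ + 38x² + 56x − 48) ÷ lead(D) = −5x⁵ ÷ −x² = 5x³. Subtract (5x³)·D = −5x⁵ + 40x³. Remainder: −4x⁴ − 7x³ + 38x² + 56x − 48.
Step 5: lead(−4x⁴ − 7x³ + 38x² + 56x − 48) ÷ lead(D) = −4x⁴ ÷ −x² = 4x². Subtract (4x²)·D = −4x⁴ + 32x². Remainder: −7x³ + 6x² + 56x − 48.
Step 6: lead(−7x³ + 6x² + 56x − 48) ÷ lead(D) = −7x³ ÷ −x² = 7x. Subtract (7x)·D = −7x³ + 56x. Remainder: 6x² − 48.
Step 7: lead(6x² − 48) ÷ lead(D) = 6x² ÷ −x² = −6. Subtract (−6)·D = 6x² − 48. Remainder: 0.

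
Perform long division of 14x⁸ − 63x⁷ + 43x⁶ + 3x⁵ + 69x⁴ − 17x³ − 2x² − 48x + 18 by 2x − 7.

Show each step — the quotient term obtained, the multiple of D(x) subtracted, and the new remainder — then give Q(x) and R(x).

Step 1: lead(14x⁸ − 63x⁷ + 43x⁶ + 3x⁵ + 69x⁴ − 17x³ − 2x² − 48x + 18) ÷ lead(D) = 14x⁸ ÷ 2x = 7x⁷. Subtract (7x⁷)·D = 14x⁸ − 49x⁷. Remainder: −14x⁷ + 43x⁶ + 3x⁵ + 69x⁴ − 17x³ − 2x² − 48x + 18.
Step 2: lead(−14x⁷ + 43x⁶ + 3x⁵ + 69x⁴ − 17x³ − 2x² − 48x + 18) ÷ lead(D) = −14x⁷ ÷ 2x = −7x⁶. Subtract (−7x⁶)·D = −14x⁷ + 49x⁶. Remainder: −6x⁶ + 3x⁵ + 69x⁴ − 17x³ − 2x² − 48x + 18.
Step 3: lead(−6x⁶ + 3x⁵ + 69x⁴ − 17x³ − 2x² − 48x + 18) ÷ lead(D) = −6x⁶ ÷ 2x = −3x⁵. Subtract (−3x⁵)·D = −6x⁶ + 21x⁵. Remainder: −18x⁵ + 69x⁴ − 17x³ − 2x² − 48x + 18.
Step 4: lead(−18x⁵ + 69x⁴ − 17x³ − 2x² − 48x + 18) ÷ lead(D) = −18x⁵ ÷ 2x = −9x⁴. Subtract (−9x⁴)·D = −18x⁵ + 63x⁴. Remainder: 6x⁴ − 17x³ − 2x² − 48x + 18.
Step 5: lead(6x⁴ − 17x³ − 2x² − 48x + 18) ÷ lead(D) = 6x⁴ ÷ 2x = 3x³. Subtract (3x³)·D = 6x⁴ − 21x³. Remainder: 4x³ − 2x² − 48x + 18.
Step 6: lead(4x³ − 2x² − 48x + 18) ÷ lead(D) = 4x³ ÷ 2x = 2x². Subtract (2x²)·D = 4x³ − 14x². Remainder: 12x² − 48x + 18.
Step 7: lead(12x² − 48x + 18) ÷ lead(D) = 12x² ÷ 2x = 6x. Subtract (6x)·D = 12x² − 42x. Remainder: −6x + 18.
Step 8: lead(−6x + 18) ÷ lead(D) = −6x ÷ 2x = −3. Subtract (−3)·D = −6x + 21. Remainder: −3.

Q(x) = 7x⁷ − 7x⁶ − 3x⁵ − 9x⁴ + 3x³ + 2x² + 6x − 3; R(x) = −3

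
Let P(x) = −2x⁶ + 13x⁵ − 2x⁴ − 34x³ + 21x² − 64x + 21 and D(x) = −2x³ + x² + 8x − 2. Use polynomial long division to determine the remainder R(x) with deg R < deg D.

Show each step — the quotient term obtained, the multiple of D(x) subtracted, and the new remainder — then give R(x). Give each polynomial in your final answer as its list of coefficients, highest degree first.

Step 1: lead(−2x⁶ + 13x⁵ − 2x⁴ − 34x³ + 21x² − 64x + 21) ÷ lead(D) = −2x⁶ ÷ −2x³ = x³. Subtract (x³)·D = −2x⁶ + x⁵ + 8x⁴ − 2x³. Remainder: 12x⁵ − 10x⁴ − 32x³ + 21x² − 64x + 21.
Step 2: lead(12x⁵ − 10x⁴ − 32x³ + 21x² − 64x + 21) ÷ lead(D) = 12x⁵ ÷ −2x³ = −6x². Subtract (−6x²)·D = 12x⁵ − 6x⁴ − 48x³ + 12x². Remainder: −4x⁴ + 16x³ + 9x² − 64x + 21.
Step 3: lead(−4x⁴ + 16x³ + 9x² − 64x + 21) ÷ lead(D) = −4x⁴ ÷ −2x³ = 2x. Subtract (2x)·D = −4x⁴ + 2x³ + 16x² − 4x. Remainder: 14x³ − 7x² − 60x + 21.
Step 4: lead(14x³ − 7x² − 60x + 21) ÷ lead(D) = 14x³ ÷ −2x³ = −7. Subtract (−7)·D = 14x³ − 7x² − 56x + 14. Remainder: −4x + 7.

R = [-4, 7]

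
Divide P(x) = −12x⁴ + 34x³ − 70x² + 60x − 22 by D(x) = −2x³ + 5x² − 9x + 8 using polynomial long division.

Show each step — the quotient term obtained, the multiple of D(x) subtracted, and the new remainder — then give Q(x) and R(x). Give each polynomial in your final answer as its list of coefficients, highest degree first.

Q = [6, -2]; R = [-6, -6, -6]

Step 1: lead(−12x⁴ + 34x³ − 70x² + 60x − 22) ÷ lead(D) = −12x⁴ ÷ −2x³ = 6x. Subtract (6x)·D = −12x⁴ + 30x³ − 54x² + 48x. Remainder: 4x³ − 16x² + 12x − 22.
Step 2: lead(4x³ − 16x² + 12x − 22) ÷ lead(D) = 4x³ ÷ −2x³ = −2. Subtract (−2)·D = 4x³ − 10x² + 18x − 16. Remainder: −6x² − 6x − 6.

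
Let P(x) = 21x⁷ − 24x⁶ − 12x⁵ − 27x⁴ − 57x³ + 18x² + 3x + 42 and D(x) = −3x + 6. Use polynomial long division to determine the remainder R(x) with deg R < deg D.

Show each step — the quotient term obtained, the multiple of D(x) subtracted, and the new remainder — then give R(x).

R(x) = 0

Step 1: lead(21x⁷ − 24x⁶ − 12x⁵ − 27x⁴ − 57x³ + 18x² + 3x + 42) ÷ lead(D) = 21x⁷ ÷ −3x = −7x⁶. Subtract (−7x⁶)·D = 21x⁷ − 42x⁶. Remainder: 18x⁶ − 12x⁵ − 27x⁴ − 57x³ + 18x² + 3x + 42.
Step 2: lead(18x⁶ − 12x⁵ − 27x⁴ − 57x³ + 18x² + 3x + 42) ÷ lead(D) = 18x⁶ ÷ −3x = −6x⁵. Subtract (−6x⁵)·D = 18x⁶ − 36x⁵. Remainder: 24x⁵ − 27x⁴ − 57x³ + 18x² + 3x + 42.
Step 3: lead(24x⁵ − 27x⁴ − 57x³ + 18x² + 3x + 42) ÷ lead(D) = 24x⁵ ÷ −3x = −8x⁴. Subtract (−8x⁴)·D = 24x⁵ − 48x⁴. Remainder: 21x⁴ − 57x³ + 18x² + 3x + 42.
Step 4: lead(21x⁴ − 57x³ + 18x² + 3x + 42) ÷ lead(D) = 21x⁴ ÷ −3x = −7x³. Subtract (−7x³)·D = 21x⁴ − 42x³. Remainder: −15x³ + 18x² + 3x + 42.
Step 5: lead(−15x³ + 18x² + 3x + 42) ÷ lead(D) = −15x³ ÷ −3x = 5x². Subtract (5x²)·D = −15x³ + 30x². Remainder: −12x² + 3x + 42.
Step 6: lead(−12x² + 3x + 42) ÷ lead(D) = −12x² ÷ −3x = 4x. Subtract (4x)·D = −12x² + 24x. Remainder: −21x + 42.
Step 7: lead(−21x + 42) ÷ lead(D) = −21x ÷ −3x = 7. Subtract (7)·D = −21x + 42. Remainder: 0.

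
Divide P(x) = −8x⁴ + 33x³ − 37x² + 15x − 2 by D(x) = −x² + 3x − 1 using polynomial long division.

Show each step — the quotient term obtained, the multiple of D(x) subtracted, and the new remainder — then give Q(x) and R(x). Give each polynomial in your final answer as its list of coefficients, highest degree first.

Step 1: lead(−8x⁴ + 33x³ − 37x² + 15x − 2) ÷ lead(D) = −8x⁴ ÷ −x² = 8x². Subtract (8x²)·D = −8x⁴ + 24x³ − 8x². Remainder: 9x³ − 29x² + 15x − 2.
Step 2: lead(9x³ − 29x² + 15x − 2) ÷ lead(D) = 9x³ ÷ −x² = −9x. Subtract (−9x)·D = 9x³ − 27x² + 9x. Remainder: −2x² + 6x − 2.
Step 3: lead(−2x² + 6x − 2) ÷ lead(D) = −2x² ÷ −x² = 2. Subtract (2)·D = −2x² + 6x − 2. Remainder: 0.

Q = [8, -9, 2]; R = [0]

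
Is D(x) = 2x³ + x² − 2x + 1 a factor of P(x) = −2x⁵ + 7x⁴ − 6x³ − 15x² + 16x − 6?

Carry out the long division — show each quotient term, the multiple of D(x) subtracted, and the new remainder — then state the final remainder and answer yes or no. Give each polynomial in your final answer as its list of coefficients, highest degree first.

R = [0], so D(x) is a factor of P(x). yes

Step 1: lead(−2x⁵ + 7x⁴ − 6x³ − 15x² + 16x − 6) ÷ lead(D) = −2x⁵ ÷ 2x³ = −x². Subtract (−x²)·D = −2x⁵ − x⁴ + 2x³ − x². Remainder: 8x⁴ − 8x³ − 14x² + 16x − 6.
Step 2: lead(8x⁴ − 8x³ − 14x² + 16x − 6) ÷ lead(D) = 8x⁴ ÷ 2x³ = 4x. Subtract (4x)·D = 8x⁴ + 4x³ − 8x² + 4x. Remainder: −12x³ − 6x² + 12x − 6.
Step 3: lead(−12x³ − 6x² + 12x − 6) ÷ lead(D) = −12x³ ÷ 2x³ = −6. Subtract (−6)·D = −12x³ − 6x² + 12x − 6. Remainder: 0.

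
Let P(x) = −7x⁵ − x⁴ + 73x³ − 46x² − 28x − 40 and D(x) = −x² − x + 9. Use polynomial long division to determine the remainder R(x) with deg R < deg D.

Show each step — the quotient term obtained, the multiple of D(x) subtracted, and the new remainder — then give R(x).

Step 1: lead(−7x⁵ − x⁴ + 73x³ − 46x² − 28x − 40) ÷ lead(D) = −7x⁵ ÷ −x² = 7x³. Subtract (7x³)·D = −7x⁵ − 7x⁴ + 63x³. Remainder: 6x⁴ + 10x³ − 46x² − 28x − 40.
Step 2: lead(6x⁴ + 10x³ − 46x² − 28x − 40) ÷ lead(D) = 6x⁴ ÷ −x² = −6x². Subtract (−6x²)·D = 6x⁴ + 6x³ − 54x². Remainder: 4x³ + 8x² − 28x − 40.
Step 3: lead(4x³ + 8x² − 28x − 40) ÷ lead(D) = 4x³ ÷ −x² = −4x. Subtract (−4x)·D = 4x³ + 4x² − 36x. Remainder: 4x² + 8x − 40.
Step 4: lead(4x² + 8x − 40) ÷ lead(D) = 4x² ÷ −x² = −4. Subtract (−4)·D = 4x² + 4x − 36. Remainder: 4x − 4.

R(x) = 4x − 4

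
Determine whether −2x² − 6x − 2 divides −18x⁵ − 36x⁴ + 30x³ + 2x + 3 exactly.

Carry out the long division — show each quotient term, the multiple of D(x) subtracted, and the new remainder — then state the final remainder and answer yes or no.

Step 1: lead(−18x⁵ − 36x⁴ + 30x³ + 2x + 3) ÷ lead(D) = −18x⁵ ÷ −2x² = 9x³. Subtract (9x³)·D = −18x⁵ − 54x⁴ − 18x³. Remainder: 18x⁴ + 48x³ + 2x + 3.
Step 2: lead(18x⁴ + 48x³ + 2x + 3) ÷ lead(D) = 18x⁴ ÷ −2x² = −9x². Subtract (−9x²)·D = 18x⁴ + 54x³ + 18x². Remainder: −6x³ − 18x² + 2x + 3.
Step 3: lead(−6x³ − 18x² + 2x + 3) ÷ lead(D) = −6x³ ÷ −2x² = 3x. Subtract (3x)·D = −6x³ − 18x² − 6x. Remainder: 8x + 3.

R(x) = 8x + 3, so D(x) is not a factor of P(x). no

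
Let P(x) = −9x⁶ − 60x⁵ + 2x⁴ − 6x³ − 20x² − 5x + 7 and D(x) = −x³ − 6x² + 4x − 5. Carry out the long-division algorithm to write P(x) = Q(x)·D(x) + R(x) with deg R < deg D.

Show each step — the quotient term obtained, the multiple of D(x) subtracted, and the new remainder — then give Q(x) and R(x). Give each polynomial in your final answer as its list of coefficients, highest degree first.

Step 1: lead(−9x⁶ − 60x⁵ + 2x⁴ − 6x³ − 20x² − 5x + 7) ÷ lead(D) = −9x⁶ ÷ −x³ = 9x³. Subtract (9x³)·D = −9x⁶ − 54x⁵ + 36x⁴ − 45x³. Remainder: −6x⁵ − 34x⁴ + 39x³ − 20x² − 5x + 7.
Step 2: lead(−6x⁵ − 34x⁴ + 39x³ − 20x² − 5x + 7) ÷ lead(D) = −6x⁵ ÷ −x³ = 6x². Subtract (6x²)·D = −6x⁵ − 36x⁴ + 24x³ − 30x². Remainder: 2x⁴ + 15x³ + 10x² − 5x + 7.
Step 3: lead(2x⁴ + 15x³ + 10x² − 5x + 7) ÷ lead(D) = 2x⁴ ÷ −x³ = −2x. Subtract (−2x)·D = 2x⁴ + 12x³ − 8x² + 10x. Remainder: 3x³ + 18x² − 15x + 7.
Step 4: lead(3x³ + 18x² − 15x + 7) ÷ lead(D) = 3x³ ÷ −x³ = −3. Subtract (−3)·D = 3x³ + 18x² − 12x + 15. Remainder: −3x − 8.

Q = [9, 6, -2, -3]; R = [-3, -8]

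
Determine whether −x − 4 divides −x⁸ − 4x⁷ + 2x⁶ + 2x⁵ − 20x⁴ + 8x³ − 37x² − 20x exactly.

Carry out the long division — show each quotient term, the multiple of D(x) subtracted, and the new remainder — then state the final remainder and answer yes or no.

Step 1: lead(−x⁸ − 4x⁷ + 2x⁶ + 2x⁵ − 20x⁴ + 8x³ − 37x² − 20x) ÷ lead(D) = −x⁸ ÷ −x = x⁷. Subtract (x⁷)·D = −x⁸ − 4x⁷. Remainder: 2x⁶ + 2x⁵ − 20x⁴ + 8x³ − 37x² − 20x.
Step 2: lead(2x⁶ + 2x⁵ − 20x⁴ + 8x³ − 37x² − 20x) ÷ lead(D) = 2x⁶ ÷ −x = −2x⁵. Subtract (−2x⁵)·D = 2x⁶ + 8x⁵. Remainder: −6x⁵ − 20x⁴ + 8x³ − 37x² − 20x.
Step 3: lead(−6x⁵ − 20x⁴ + 8x³ − 37x² − 20x) ÷ lead(D) = −6x⁵ ÷ −x = 6x⁴. Subtract (6x⁴)·D = −6x⁵ − 24x⁴. Remainder: 4x⁴ + 8x³ − 37x² − 20x.
Step 4: lead(4x⁴ + 8x³ − 37x² − 20x) ÷ lead(D) = 4x⁴ ÷ −x = −4x³. Subtract (−4x³)·D = 4x⁴ + 16x³. Remainder: −8x³ − 37x² − 20x.
Step 5: lead(−8x³ − 37x² − 20x) ÷ lead(D) = −8x³ ÷ −x = 8x². Subtract (8x²)·D = −8x³ − 32x². Remainder: −5x² − 20x.
Step 6: lead(−5x² − 20x) ÷ lead(D) = −5x² ÷ −x = 5x. Subtract (5x)·D = −5x² − 20x. Remainder: 0.

R(x) = 0, so D(x) is a factor of P(x). yes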